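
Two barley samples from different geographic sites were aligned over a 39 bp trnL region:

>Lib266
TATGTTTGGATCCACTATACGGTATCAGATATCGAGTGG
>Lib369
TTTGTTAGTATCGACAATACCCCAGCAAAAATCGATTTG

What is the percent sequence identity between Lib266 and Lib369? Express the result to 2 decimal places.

Mismatches occur at site 2 (A↔T), site 7 (T↔A), site 9 (G↔T), site 13 (C↔G), site 16 (T↔A), site 21 (G↔C), site 22 (G↔C), site 23 (T↔C), site 25 (T↔G), site 28 (G↔A), site 30 (T↔A), site 36 (G↔T), site 38 (G↔T).
26 of the 39 sites match, so the percent identity is 26/39 × 100 = 66.67%.

66.67%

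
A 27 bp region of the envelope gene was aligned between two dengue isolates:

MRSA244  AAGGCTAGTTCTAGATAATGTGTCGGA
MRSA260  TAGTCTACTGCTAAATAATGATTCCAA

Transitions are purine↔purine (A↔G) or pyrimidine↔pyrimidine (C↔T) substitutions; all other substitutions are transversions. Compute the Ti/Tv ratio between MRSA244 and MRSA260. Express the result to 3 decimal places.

0.286

The sequences differ at positions 1 (A/T, transversion), 4 (G/T, transversion), 8 (G/C, transversion), 10 (T/G, transversion), 14 (G/A, transition), 21 (T/A, transversion), 22 (G/T, transversion), 25 (G/C, transversion), 26 (G/A, transition).
Of the 9 differences, 2 transitions and 7 transversions, so Ti/Tv = 2/7 = 0.286.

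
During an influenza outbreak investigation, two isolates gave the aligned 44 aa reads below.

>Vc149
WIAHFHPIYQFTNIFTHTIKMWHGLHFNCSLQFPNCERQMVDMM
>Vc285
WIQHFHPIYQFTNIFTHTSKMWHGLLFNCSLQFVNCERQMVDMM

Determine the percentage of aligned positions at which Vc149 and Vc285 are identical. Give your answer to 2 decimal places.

90.91%

The sequences differ at positions 3 (A/Q), 19 (I/S), 26 (H/L), 34 (P/V).
40 of the 44 sites match, so the percent identity is 40/44 × 100 = 90.91%.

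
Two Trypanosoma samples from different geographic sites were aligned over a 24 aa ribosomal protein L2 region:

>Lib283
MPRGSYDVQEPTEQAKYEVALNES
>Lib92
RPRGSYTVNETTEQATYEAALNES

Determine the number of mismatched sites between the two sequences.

Mismatches occur at site 1 (M/R), site 7 (D/T), site 9 (Q/N), site 11 (P/T), site 16 (K/T), site 19 (V/A).
That gives 6 mismatches out of 24 aligned sites, so the Hamming distance is 6.

6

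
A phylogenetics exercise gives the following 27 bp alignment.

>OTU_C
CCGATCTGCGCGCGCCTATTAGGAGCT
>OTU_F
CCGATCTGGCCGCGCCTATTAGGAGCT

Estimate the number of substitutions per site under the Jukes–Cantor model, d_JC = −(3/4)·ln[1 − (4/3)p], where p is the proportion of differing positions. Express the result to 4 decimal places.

Mismatches occur at site 9 (C→G), site 10 (G→C).
p = 2/27 = 0.074074.
d = −0.75 · ln(1 − (4/3)·0.074074) = −0.75 · ln(0.901235) = −0.75 · (-0.103989) = 0.0780.

0.0780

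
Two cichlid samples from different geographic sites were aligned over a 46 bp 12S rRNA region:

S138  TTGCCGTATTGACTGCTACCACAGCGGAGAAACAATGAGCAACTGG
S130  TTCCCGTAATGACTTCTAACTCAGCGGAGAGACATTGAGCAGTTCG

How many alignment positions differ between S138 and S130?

10

Mismatches occur at site 3 (G→C), site 9 (T→A), site 15 (G→T), site 19 (C→A), site 21 (A→T), site 31 (A→G), site 35 (A→T), site 42 (A→G), site 43 (C→T), site 45 (G→C).
That gives 10 mismatches out of 46 aligned sites, so the Hamming distance is 10.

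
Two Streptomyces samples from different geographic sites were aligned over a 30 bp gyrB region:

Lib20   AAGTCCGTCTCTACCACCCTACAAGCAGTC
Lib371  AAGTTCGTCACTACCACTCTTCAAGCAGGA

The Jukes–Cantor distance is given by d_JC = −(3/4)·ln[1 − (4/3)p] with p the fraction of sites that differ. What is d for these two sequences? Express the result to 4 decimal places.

0.2326

Mismatches occur at site 5 (C→T), site 10 (T→A), site 18 (C→T), site 21 (A→T), site 29 (T→G), site 30 (C→A).
p = 6/30 = 0.200000.
d = −0.75 · ln(1 − (4/3)·0.200000) = −0.75 · ln(0.733333) = −0.75 · (-0.310155) = 0.2326.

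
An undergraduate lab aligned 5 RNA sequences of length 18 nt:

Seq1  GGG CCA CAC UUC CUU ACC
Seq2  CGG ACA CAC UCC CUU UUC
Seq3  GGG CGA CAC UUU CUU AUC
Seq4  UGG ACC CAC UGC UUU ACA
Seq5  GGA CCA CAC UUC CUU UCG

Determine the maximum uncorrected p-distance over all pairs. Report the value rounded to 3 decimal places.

0.500

Pairwise Hamming distances:
  Seq1 vs Seq2: 5
  Seq1 vs Seq3: 3
  Seq1 vs Seq4: 6
  Seq1 vs Seq5: 3
  Seq2 vs Seq3: 6
  Seq2 vs Seq4: 7
  Seq2 vs Seq5: 6
  Seq3 vs Seq4: 9
  Seq3 vs Seq5: 6
  Seq4 vs Seq5: 8
The largest is 9 mismatches, between Seq3 and Seq4; p = 9/18 = 0.500.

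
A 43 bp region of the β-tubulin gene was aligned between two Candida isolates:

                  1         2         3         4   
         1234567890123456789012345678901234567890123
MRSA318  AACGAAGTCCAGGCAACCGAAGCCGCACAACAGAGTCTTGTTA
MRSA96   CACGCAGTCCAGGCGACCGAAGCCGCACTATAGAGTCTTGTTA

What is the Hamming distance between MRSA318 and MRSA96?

5

Differing sites — 1:A/C; 5:A/C; 15:A/G; 29:A/T; 31:C/T.
That gives 5 mismatches out of 43 aligned sites, so the Hamming distance is 5.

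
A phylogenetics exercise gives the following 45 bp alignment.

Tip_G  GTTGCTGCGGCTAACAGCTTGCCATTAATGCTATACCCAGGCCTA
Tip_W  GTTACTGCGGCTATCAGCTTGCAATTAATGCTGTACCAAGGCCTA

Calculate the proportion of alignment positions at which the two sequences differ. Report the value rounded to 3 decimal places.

The sequences differ at positions 4 (G/A), 14 (A/T), 23 (C/A), 33 (A/G), 38 (C/A).
There are 5 differences over 45 sites, so p = 5/45 = 0.111.

0.111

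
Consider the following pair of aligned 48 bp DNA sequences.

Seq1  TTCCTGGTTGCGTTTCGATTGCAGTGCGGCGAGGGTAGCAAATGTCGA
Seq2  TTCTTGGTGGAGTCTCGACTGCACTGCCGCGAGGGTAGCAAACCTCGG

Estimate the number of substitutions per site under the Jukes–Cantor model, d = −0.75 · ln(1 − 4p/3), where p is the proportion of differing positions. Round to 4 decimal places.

Differing sites — 4:C/T; 9:T/G; 11:C/A; 14:T/C; 19:T/C; 24:G/C; 28:G/C; 43:T/C; 44:G/C; 48:A/G.
p = 10/48 = 0.208333.
d = −0.75 · ln(1 − (4/3)·0.208333) = −0.75 · ln(0.722223) = −0.75 · (-0.325421) = 0.2441.

0.2441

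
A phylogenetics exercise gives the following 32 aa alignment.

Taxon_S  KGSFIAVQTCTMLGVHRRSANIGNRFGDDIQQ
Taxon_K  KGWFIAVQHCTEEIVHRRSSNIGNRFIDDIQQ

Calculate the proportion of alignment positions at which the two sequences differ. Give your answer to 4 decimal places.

Differing sites — 3:S/W; 9:T/H; 12:M/E; 13:L/E; 14:G/I; 20:A/S; 27:G/I.
There are 7 differences over 32 sites, so p = 7/32 = 0.2188.

0.2188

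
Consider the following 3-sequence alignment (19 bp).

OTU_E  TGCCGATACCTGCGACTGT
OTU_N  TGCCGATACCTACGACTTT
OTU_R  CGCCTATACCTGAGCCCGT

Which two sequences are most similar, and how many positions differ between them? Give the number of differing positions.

Pairwise Hamming distances:
  OTU_E vs OTU_N: 2
  OTU_E vs OTU_R: 5
  OTU_N vs OTU_R: 7
The smallest is 2, between OTU_E and OTU_N.

2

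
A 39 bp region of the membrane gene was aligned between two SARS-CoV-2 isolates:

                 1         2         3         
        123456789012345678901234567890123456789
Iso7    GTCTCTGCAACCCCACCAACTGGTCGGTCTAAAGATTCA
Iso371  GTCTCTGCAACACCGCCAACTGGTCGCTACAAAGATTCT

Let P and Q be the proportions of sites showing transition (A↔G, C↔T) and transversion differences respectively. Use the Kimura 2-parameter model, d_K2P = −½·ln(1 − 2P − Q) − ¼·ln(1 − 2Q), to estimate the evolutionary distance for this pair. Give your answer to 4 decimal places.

0.1722

The sequences differ at positions 12 (C/A, transversion), 15 (A/G, transition), 27 (G/C, transversion), 29 (C/A, transversion), 30 (T/C, transition), 39 (A/T, transversion).
Of the 6 differences, 2 transitions and 4 transversions over 39 sites: P = 2/39 = 0.051282, Q = 4/39 = 0.102564.
d = −0.5·ln(0.794872) − 0.25·ln(0.794872) = −0.5·(-0.229574) − 0.25·(-0.229574) = 0.1722.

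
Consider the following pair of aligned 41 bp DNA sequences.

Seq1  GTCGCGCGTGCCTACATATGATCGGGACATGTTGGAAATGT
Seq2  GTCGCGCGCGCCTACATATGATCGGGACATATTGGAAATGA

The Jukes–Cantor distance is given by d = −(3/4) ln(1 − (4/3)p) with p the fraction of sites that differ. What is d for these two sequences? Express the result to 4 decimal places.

The sequences differ at positions 9 (T/C), 31 (G/A), 41 (T/A).
p = 3/41 = 0.073171.
d = −0.75 · ln(1 − (4/3)·0.073171) = −0.75 · ln(0.902439) = −0.75 · (-0.102654) = 0.0770.

0.0770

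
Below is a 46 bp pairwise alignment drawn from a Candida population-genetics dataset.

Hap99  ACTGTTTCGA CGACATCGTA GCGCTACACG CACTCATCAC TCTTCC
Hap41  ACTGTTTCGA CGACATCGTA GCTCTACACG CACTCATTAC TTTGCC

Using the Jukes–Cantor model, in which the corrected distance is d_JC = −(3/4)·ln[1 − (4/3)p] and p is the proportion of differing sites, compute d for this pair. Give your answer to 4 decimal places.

Mismatches occur at site 23 (G→T), site 38 (C→T), site 42 (C→T), site 44 (T→G).
p = 4/46 = 0.086957.
d = −0.75 · ln(1 − (4/3)·0.086957) = −0.75 · ln(0.884057) = −0.75 · (-0.123234) = 0.0924.

0.0924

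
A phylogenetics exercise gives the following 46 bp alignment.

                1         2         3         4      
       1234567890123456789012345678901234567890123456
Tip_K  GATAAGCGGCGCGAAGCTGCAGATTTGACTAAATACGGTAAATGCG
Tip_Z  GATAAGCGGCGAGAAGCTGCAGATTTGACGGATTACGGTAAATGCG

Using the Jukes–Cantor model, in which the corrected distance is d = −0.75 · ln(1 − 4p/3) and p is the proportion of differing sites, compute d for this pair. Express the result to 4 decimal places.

Differing sites — 12:C/A; 30:T/G; 31:A/G; 33:A/T.
p = 4/46 = 0.086957.
d = −0.75 · ln(1 − (4/3)·0.086957) = −0.75 · ln(0.884057) = −0.75 · (-0.123234) = 0.0924.

0.0924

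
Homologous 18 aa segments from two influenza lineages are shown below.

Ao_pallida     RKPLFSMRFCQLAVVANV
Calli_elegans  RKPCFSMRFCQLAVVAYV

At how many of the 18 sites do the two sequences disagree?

2

Differing sites — 4:L/C; 17:N/Y.
That gives 2 mismatches out of 18 aligned sites, so the Hamming distance is 2.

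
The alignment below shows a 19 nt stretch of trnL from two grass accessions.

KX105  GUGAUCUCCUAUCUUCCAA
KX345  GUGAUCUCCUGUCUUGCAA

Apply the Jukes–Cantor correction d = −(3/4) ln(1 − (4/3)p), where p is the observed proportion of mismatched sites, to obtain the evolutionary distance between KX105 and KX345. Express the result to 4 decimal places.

Mismatches occur at site 11 (A↔G), site 16 (C↔G).
p = 2/19 = 0.105263.
d = −0.75 · ln(1 − (4/3)·0.105263) = −0.75 · ln(0.859649) = −0.75 · (-0.151231) = 0.1134.

0.1134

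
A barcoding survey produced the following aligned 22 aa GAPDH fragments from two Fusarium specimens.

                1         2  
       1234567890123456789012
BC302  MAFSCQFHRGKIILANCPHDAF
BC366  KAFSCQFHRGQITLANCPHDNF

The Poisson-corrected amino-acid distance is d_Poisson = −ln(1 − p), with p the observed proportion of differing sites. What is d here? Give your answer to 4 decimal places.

0.2007

The sequences differ at positions 1 (M/K), 11 (K/Q), 13 (I/T), 21 (A/N).
p = 4/22 = 0.181818.
d = −ln(1 − 0.181818) = −ln(0.818182) = 0.2007.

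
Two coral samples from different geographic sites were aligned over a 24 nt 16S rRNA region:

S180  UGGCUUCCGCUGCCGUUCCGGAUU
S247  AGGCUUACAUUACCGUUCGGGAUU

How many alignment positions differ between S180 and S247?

The sequences differ at positions 1 (U/A), 7 (C/A), 9 (G/A), 10 (C/U), 12 (G/A), 19 (C/G).
That gives 6 mismatches out of 24 aligned sites, so the Hamming distance is 6.

6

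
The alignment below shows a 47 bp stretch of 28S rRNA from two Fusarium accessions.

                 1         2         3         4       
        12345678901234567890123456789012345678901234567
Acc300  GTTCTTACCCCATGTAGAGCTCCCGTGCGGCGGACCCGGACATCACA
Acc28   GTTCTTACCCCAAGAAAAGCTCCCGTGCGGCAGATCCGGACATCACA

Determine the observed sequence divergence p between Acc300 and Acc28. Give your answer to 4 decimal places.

0.1064

Mismatches occur at site 13 (T↔A), site 15 (T↔A), site 17 (G↔A), site 32 (G↔A), site 35 (C↔T).
There are 5 differences over 47 sites, so p = 5/47 = 0.1064.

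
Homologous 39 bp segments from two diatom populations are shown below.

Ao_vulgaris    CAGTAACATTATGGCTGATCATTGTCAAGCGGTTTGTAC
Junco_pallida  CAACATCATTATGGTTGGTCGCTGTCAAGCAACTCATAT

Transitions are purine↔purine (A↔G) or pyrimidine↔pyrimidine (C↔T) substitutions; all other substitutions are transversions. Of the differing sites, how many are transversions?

1

Mismatches occur at site 3 (G→A, transition), site 4 (T→C, transition), site 6 (A→T, transversion), site 15 (C→T, transition), site 18 (A→G, transition), site 21 (A→G, transition), site 22 (T→C, transition), site 31 (G→A, transition), site 32 (G→A, transition), site 33 (T→C, transition), site 35 (T→C, transition), site 36 (G→A, transition), site 39 (C→T, transition).
Of the 13 differences, 12 transitions and 1 transversion, so the answer is 1.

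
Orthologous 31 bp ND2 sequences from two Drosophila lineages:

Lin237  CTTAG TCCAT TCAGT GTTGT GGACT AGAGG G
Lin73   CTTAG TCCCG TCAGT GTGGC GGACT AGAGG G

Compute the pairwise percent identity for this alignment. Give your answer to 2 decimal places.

Mismatches occur at site 9 (A→C), site 10 (T→G), site 18 (T→G), site 20 (T→C).
27 of the 31 sites match, so the percent identity is 27/31 × 100 = 87.10%.

87.10%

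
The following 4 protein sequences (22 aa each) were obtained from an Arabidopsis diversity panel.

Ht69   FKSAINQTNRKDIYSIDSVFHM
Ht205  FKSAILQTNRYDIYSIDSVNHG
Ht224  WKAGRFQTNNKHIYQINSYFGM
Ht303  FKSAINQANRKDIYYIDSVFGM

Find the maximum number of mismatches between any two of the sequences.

14

Pairwise Hamming distances:
  Ht69 vs Ht205: 4
  Ht69 vs Ht224: 11
  Ht69 vs Ht303: 3
  Ht205 vs Ht224: 14
  Ht205 vs Ht303: 7
  Ht224 vs Ht303: 11
The largest is 14, between Ht205 and Ht224.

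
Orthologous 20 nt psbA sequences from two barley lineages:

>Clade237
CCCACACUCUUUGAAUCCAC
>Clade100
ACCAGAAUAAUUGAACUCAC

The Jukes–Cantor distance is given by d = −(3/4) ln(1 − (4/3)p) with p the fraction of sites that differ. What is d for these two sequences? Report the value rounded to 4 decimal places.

The sequences differ at positions 1 (C/A), 5 (C/G), 7 (C/A), 9 (C/A), 10 (U/A), 16 (U/C), 17 (C/U).
p = 7/20 = 0.350000.
d = −0.75 · ln(1 − (4/3)·0.350000) = −0.75 · ln(0.533333) = −0.75 · (-0.628609) = 0.4715.

0.4715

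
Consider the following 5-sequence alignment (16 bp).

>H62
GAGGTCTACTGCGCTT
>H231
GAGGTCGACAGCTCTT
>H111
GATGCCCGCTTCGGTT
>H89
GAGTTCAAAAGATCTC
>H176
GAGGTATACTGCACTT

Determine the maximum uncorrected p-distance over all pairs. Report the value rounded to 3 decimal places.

Pairwise Hamming distances:
  H62 vs H231: 3
  H62 vs H111: 6
  H62 vs H89: 7
  H62 vs H176: 2
  H231 vs H111: 8
  H231 vs H89: 5
  H231 vs H176: 4
  H111 vs H89: 12
  H111 vs H176: 8
  H89 vs H176: 8
The largest is 12 mismatches, between H111 and H89; p = 12/16 = 0.750.

0.750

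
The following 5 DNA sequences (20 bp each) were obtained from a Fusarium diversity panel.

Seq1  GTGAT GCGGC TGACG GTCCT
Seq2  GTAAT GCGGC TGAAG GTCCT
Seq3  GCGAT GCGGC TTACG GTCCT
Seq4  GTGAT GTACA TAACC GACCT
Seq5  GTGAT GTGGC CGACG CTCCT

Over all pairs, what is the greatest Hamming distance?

9

Pairwise Hamming distances:
  Seq1 vs Seq2: 2
  Seq1 vs Seq3: 2
  Seq1 vs Seq4: 7
  Seq1 vs Seq5: 3
  Seq2 vs Seq3: 4
  Seq2 vs Seq4: 9
  Seq2 vs Seq5: 5
  Seq3 vs Seq4: 8
  Seq3 vs Seq5: 5
  Seq4 vs Seq5: 8
The largest is 9, between Seq2 and Seq4.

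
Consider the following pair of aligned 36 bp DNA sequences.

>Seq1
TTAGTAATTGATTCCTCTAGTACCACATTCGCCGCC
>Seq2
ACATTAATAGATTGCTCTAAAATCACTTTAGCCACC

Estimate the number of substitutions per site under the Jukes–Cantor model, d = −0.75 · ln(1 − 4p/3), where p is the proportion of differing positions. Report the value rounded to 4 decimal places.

0.3924

Differing sites — 1:T/A; 2:T/C; 4:G/T; 9:T/A; 14:C/G; 20:G/A; 21:T/A; 23:C/T; 27:A/T; 30:C/A; 34:G/A.
p = 11/36 = 0.305556.
d = −0.75 · ln(1 − (4/3)·0.305556) = −0.75 · ln(0.592592) = −0.75 · (-0.523249) = 0.3924.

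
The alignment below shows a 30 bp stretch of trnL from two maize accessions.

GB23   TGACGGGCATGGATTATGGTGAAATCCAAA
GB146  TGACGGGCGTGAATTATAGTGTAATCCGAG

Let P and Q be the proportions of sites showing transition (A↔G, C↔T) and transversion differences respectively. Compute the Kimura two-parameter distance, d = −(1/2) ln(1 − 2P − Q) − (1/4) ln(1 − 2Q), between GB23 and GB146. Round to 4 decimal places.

The sequences differ at positions 9 (A/G, transition), 12 (G/A, transition), 18 (G/A, transition), 22 (A/T, transversion), 28 (A/G, transition), 30 (A/G, transition).
Of the 6 differences, 5 transitions and 1 transversion over 30 sites: P = 5/30 = 0.166667, Q = 1/30 = 0.033333.
d = −0.5·ln(0.633333) − 0.25·ln(0.933334) = −0.5·(-0.456759) − 0.25·(-0.068992) = 0.2456.

0.2456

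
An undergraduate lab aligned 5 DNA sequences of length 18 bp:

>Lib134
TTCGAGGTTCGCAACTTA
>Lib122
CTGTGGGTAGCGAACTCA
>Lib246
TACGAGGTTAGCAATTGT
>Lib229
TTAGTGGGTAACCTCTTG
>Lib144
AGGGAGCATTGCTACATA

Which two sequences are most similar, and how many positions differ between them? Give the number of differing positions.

5

Pairwise Hamming distances:
  Lib134 vs Lib122: 9
  Lib134 vs Lib246: 5
  Lib134 vs Lib229: 8
  Lib134 vs Lib144: 8
  Lib122 vs Lib246: 12
  Lib122 vs Lib229: 13
  Lib122 vs Lib144: 13
  Lib246 vs Lib229: 10
  Lib246 vs Lib144: 11
  Lib229 vs Lib144: 12
The smallest is 5, between Lib134 and Lib246.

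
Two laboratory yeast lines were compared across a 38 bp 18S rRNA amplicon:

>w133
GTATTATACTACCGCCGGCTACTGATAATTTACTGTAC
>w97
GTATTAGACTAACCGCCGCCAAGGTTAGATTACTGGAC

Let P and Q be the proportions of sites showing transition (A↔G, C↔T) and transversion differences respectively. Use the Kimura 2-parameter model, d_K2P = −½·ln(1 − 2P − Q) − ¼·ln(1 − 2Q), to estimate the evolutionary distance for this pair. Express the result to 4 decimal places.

Mismatches occur at site 7 (T→G, transversion), site 12 (C→A, transversion), site 14 (G→C, transversion), site 15 (C→G, transversion), site 17 (G→C, transversion), site 20 (T→C, transition), site 22 (C→A, transversion), site 23 (T→G, transversion), site 25 (A→T, transversion), site 28 (A→G, transition), site 29 (T→A, transversion), site 36 (T→G, transversion).
Of the 12 differences, 2 transitions and 10 transversions over 38 sites: P = 2/38 = 0.052632, Q = 10/38 = 0.263158.
d = −0.5·ln(0.631578) − 0.25·ln(0.473684) = −0.5·(-0.459534) − 0.25·(-0.747215) = 0.4166.

0.4166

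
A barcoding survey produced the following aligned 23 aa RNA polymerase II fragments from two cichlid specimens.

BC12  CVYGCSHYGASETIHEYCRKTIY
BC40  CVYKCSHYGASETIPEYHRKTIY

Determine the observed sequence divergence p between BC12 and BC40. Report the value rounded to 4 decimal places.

0.1304

Differing sites — 4:G/K; 15:H/P; 18:C/H.
There are 3 differences over 23 sites, so p = 3/23 = 0.1304.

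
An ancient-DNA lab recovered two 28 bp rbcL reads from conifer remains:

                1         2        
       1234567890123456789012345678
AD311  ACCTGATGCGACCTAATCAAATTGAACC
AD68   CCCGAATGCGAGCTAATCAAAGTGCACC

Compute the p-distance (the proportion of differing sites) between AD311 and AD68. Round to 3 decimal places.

Differing sites — 1:A/C; 4:T/G; 5:G/A; 12:C/G; 22:T/G; 25:A/C.
There are 6 differences over 28 sites, so p = 6/28 = 0.214.

0.214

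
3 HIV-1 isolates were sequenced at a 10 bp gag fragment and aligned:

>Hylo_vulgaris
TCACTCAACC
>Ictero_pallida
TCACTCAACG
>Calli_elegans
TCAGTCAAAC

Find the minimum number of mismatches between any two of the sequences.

Pairwise Hamming distances:
  Hylo_vulgaris vs Ictero_pallida: 1
  Hylo_vulgaris vs Calli_elegans: 2
  Ictero_pallida vs Calli_elegans: 3
The smallest is 1, between Hylo_vulgaris and Ictero_pallida.

1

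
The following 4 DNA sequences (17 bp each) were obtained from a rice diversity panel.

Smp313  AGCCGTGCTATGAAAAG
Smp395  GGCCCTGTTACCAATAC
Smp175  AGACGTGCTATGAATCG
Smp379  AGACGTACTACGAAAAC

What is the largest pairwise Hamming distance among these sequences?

Pairwise Hamming distances:
  Smp313 vs Smp395: 7
  Smp313 vs Smp175: 3
  Smp313 vs Smp379: 4
  Smp395 vs Smp175: 8
  Smp395 vs Smp379: 7
  Smp175 vs Smp379: 5
The largest is 8, between Smp395 and Smp175.

8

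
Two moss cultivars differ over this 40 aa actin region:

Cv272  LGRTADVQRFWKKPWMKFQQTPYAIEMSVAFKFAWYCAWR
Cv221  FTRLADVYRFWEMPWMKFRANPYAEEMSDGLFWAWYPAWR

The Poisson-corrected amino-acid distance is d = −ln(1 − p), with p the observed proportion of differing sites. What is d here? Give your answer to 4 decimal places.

Mismatches occur at site 1 (L→F), site 2 (G→T), site 4 (T→L), site 8 (Q→Y), site 12 (K→E), site 13 (K→M), site 19 (Q→R), site 20 (Q→A), site 21 (T→N), site 25 (I→E), site 29 (V→D), site 30 (A→G), site 31 (F→L), site 32 (K→F), site 33 (F→W), site 37 (C→P).
p = 16/40 = 0.400000.
d = −ln(1 − 0.400000) = −ln(0.600000) = 0.5108.

0.5108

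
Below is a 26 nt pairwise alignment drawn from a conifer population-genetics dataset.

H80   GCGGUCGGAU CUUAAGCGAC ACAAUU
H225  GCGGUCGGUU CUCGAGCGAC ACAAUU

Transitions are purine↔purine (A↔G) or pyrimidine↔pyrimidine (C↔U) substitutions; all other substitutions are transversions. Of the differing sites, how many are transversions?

1

The sequences differ at positions 9 (A/U, transversion), 13 (U/C, transition), 14 (A/G, transition).
Of the 3 differences, 2 transitions and 1 transversion, so the answer is 1.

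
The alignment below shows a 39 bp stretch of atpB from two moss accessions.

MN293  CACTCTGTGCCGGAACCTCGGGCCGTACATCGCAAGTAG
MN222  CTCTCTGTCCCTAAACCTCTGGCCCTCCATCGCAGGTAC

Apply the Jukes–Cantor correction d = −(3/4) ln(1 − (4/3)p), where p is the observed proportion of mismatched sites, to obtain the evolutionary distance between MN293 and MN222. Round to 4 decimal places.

The sequences differ at positions 2 (A/T), 9 (G/C), 12 (G/T), 13 (G/A), 20 (G/T), 25 (G/C), 27 (A/C), 35 (A/G), 39 (G/C).
p = 9/39 = 0.230769.
d = −0.75 · ln(1 − (4/3)·0.230769) = −0.75 · ln(0.692308) = −0.75 · (-0.367724) = 0.2758.

0.2758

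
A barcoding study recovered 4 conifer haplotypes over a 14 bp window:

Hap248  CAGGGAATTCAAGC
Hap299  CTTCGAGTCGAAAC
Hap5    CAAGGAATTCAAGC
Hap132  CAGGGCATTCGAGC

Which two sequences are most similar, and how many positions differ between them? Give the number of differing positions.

1

Pairwise Hamming distances:
  Hap248 vs Hap299: 7
  Hap248 vs Hap5: 1
  Hap248 vs Hap132: 2
  Hap299 vs Hap5: 7
  Hap299 vs Hap132: 9
  Hap5 vs Hap132: 3
The smallest is 1, between Hap248 and Hap5.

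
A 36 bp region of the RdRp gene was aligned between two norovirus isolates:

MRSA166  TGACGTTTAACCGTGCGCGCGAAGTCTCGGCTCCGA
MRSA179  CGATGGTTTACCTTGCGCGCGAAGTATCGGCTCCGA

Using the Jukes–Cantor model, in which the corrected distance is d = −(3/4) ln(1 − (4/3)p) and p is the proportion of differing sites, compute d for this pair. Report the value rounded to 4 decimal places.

The sequences differ at positions 1 (T/C), 4 (C/T), 6 (T/G), 9 (A/T), 13 (G/T), 26 (C/A).
p = 6/36 = 0.166667.
d = −0.75 · ln(1 − (4/3)·0.166667) = −0.75 · ln(0.777777) = −0.75 · (-0.251315) = 0.1885.

0.1885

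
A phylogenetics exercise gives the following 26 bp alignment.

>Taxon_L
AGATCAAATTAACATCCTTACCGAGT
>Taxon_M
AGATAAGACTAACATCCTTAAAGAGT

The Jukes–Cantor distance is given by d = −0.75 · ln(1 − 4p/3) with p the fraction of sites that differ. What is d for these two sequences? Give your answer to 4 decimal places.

The sequences differ at positions 5 (C/A), 7 (A/G), 9 (T/C), 21 (C/A), 22 (C/A).
p = 5/26 = 0.192308.
d = −0.75 · ln(1 − (4/3)·0.192308) = −0.75 · ln(0.743589) = −0.75 · (-0.296267) = 0.2222.

0.2222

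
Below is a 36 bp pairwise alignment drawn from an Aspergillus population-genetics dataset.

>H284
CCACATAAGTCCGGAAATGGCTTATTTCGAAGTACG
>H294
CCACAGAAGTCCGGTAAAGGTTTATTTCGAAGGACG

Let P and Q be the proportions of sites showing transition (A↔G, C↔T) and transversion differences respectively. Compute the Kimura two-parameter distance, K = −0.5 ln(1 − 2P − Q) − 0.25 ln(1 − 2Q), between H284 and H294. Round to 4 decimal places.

Differing sites — 6:T/G (Tv); 15:A/T (Tv); 18:T/A (Tv); 21:C/T (Ti); 33:T/G (Tv).
Of the 5 differences, 1 transition and 4 transversions over 36 sites: P = 1/36 = 0.027778, Q = 4/36 = 0.111111.
d = −0.5·ln(0.833333) − 0.25·ln(0.777778) = −0.5·(-0.182322) − 0.25·(-0.251314) = 0.1540.

0.1540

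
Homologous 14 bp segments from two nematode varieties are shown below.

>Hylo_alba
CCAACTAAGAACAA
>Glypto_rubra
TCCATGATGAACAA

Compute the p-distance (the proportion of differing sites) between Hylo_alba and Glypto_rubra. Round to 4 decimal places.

Differing sites — 1:C/T; 3:A/C; 5:C/T; 6:T/G; 8:A/T.
There are 5 differences over 14 sites, so p = 5/14 = 0.3571.

0.3571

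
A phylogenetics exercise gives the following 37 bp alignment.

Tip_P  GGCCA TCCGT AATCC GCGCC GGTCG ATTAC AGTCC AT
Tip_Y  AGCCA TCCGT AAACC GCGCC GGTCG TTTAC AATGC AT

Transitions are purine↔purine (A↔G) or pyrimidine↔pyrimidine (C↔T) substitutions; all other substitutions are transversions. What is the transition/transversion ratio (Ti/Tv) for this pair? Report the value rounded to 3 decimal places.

0.667

Mismatches occur at site 1 (G/A, transition), site 13 (T/A, transversion), site 26 (A/T, transversion), site 32 (G/A, transition), site 34 (C/G, transversion).
Of the 5 differences, 2 transitions and 3 transversions, so Ti/Tv = 2/3 = 0.667.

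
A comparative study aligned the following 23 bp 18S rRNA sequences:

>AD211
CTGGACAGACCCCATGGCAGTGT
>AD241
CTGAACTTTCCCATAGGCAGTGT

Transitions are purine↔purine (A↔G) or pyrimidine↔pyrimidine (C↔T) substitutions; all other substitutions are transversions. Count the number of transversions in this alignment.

Differing sites — 4:G/A (Ti); 7:A/T (Tv); 8:G/T (Tv); 9:A/T (Tv); 13:C/A (Tv); 14:A/T (Tv); 15:T/A (Tv).
Of the 7 differences, 1 transition and 6 transversions, so the answer is 6.

6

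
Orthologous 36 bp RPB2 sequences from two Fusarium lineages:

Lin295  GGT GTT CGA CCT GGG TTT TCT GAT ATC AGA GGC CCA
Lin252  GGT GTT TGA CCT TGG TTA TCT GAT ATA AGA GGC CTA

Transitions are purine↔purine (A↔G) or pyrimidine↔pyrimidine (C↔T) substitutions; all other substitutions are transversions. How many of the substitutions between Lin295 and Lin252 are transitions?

Mismatches occur at site 7 (C↔T, transition), site 13 (G↔T, transversion), site 18 (T↔A, transversion), site 27 (C↔A, transversion), site 35 (C↔T, transition).
Of the 5 differences, 2 transitions and 3 transversions, so the answer is 2.

2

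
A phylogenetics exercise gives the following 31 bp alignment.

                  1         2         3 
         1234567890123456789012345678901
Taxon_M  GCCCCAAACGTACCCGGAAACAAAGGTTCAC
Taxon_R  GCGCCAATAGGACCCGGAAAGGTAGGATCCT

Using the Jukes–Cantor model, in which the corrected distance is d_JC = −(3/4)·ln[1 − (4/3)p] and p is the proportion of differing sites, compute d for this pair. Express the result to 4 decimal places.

The sequences differ at positions 3 (C/G), 8 (A/T), 9 (C/A), 11 (T/G), 21 (C/G), 22 (A/G), 23 (A/T), 27 (T/A), 30 (A/C), 31 (C/T).
p = 10/31 = 0.322581.
d = −0.75 · ln(1 − (4/3)·0.322581) = −0.75 · ln(0.569892) = −0.75 · (-0.562308) = 0.4217.

0.4217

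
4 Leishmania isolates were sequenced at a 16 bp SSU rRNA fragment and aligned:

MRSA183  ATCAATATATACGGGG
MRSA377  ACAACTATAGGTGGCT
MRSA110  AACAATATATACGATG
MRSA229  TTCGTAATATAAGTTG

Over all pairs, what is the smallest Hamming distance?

Pairwise Hamming distances:
  MRSA183 vs MRSA377: 8
  MRSA183 vs MRSA110: 3
  MRSA183 vs MRSA229: 7
  MRSA377 vs MRSA110: 9
  MRSA377 vs MRSA229: 12
  MRSA110 vs MRSA229: 7
The smallest is 3, between MRSA183 and MRSA110.

3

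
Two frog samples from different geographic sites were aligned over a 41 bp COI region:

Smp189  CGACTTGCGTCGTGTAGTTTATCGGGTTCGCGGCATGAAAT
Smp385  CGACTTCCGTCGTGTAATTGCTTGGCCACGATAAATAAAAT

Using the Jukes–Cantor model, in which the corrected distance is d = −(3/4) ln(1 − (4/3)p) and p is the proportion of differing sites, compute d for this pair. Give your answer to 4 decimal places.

The sequences differ at positions 7 (G/C), 17 (G/A), 20 (T/G), 21 (A/C), 23 (C/T), 26 (G/C), 27 (T/C), 28 (T/A), 31 (C/A), 32 (G/T), 33 (G/A), 34 (C/A), 37 (G/A).
p = 13/41 = 0.317073.
d = −0.75 · ln(1 − (4/3)·0.317073) = −0.75 · ln(0.577236) = −0.75 · (-0.549504) = 0.4121.

0.4121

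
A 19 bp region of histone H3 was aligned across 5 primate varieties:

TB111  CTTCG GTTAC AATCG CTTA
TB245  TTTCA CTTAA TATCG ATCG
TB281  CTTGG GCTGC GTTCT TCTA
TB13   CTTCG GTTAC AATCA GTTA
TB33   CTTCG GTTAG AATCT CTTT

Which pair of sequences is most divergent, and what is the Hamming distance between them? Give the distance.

Pairwise Hamming distances:
  TB111 vs TB245: 8
  TB111 vs TB281: 8
  TB111 vs TB13: 2
  TB111 vs TB33: 3
  TB245 vs TB281: 14
  TB245 vs TB13: 9
  TB245 vs TB33: 9
  TB281 vs TB13: 8
  TB281 vs TB33: 9
  TB13 vs TB33: 4
The largest is 14, between TB245 and TB281.

14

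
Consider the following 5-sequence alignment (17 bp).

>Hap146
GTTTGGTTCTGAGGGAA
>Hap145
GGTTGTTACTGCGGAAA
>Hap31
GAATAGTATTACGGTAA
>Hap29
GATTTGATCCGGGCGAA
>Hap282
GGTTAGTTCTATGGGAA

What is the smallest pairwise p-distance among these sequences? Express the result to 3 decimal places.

0.235

Pairwise Hamming distances:
  Hap146 vs Hap145: 5
  Hap146 vs Hap31: 8
  Hap146 vs Hap29: 6
  Hap146 vs Hap282: 4
  Hap145 vs Hap31: 7
  Hap145 vs Hap29: 9
  Hap145 vs Hap282: 6
  Hap31 vs Hap29: 10
  Hap31 vs Hap282: 6
  Hap29 vs Hap282: 7
The smallest is 4 mismatches, between Hap146 and Hap282; p = 4/17 = 0.235.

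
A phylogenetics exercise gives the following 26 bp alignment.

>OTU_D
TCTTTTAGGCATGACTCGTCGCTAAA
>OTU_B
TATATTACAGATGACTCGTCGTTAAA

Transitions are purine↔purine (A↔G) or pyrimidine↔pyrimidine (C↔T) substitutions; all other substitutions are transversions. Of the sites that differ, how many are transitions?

2

Mismatches occur at site 2 (C→A, transversion), site 4 (T→A, transversion), site 8 (G→C, transversion), site 9 (G→A, transition), site 10 (C→G, transversion), site 22 (C→T, transition).
Of the 6 differences, 2 transitions and 4 transversions, so the answer is 2.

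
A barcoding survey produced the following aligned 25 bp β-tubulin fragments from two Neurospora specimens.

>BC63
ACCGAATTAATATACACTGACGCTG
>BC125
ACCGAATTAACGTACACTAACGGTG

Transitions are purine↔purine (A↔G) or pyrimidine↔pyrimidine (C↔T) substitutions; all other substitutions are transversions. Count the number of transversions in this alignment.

Differing sites — 11:T/C (Ti); 12:A/G (Ti); 19:G/A (Ti); 23:C/G (Tv).
Of the 4 differences, 3 transitions and 1 transversion, so the answer is 1.

1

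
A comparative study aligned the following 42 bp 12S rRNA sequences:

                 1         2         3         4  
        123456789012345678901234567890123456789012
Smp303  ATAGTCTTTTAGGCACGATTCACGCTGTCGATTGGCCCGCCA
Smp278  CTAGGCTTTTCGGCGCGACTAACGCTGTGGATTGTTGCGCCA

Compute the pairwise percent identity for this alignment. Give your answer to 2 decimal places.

76.19%

The sequences differ at positions 1 (A/C), 5 (T/G), 11 (A/C), 15 (A/G), 19 (T/C), 21 (C/A), 29 (C/G), 35 (G/T), 36 (C/T), 37 (C/G).
32 of the 42 sites match, so the percent identity is 32/42 × 100 = 76.19%.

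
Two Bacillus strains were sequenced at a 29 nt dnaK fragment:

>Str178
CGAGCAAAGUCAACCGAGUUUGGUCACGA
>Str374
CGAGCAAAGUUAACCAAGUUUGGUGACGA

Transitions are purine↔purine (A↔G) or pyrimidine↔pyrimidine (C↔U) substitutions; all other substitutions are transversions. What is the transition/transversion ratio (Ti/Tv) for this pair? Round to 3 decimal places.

Differing sites — 11:C/U (Ti); 16:G/A (Ti); 25:C/G (Tv).
Of the 3 differences, 2 transitions and 1 transversion, so Ti/Tv = 2/1 = 2.000.

2.000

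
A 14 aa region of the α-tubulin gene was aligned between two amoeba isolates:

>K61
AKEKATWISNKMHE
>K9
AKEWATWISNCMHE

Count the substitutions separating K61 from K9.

2

Differing sites — 4:K/W; 11:K/C.
That gives 2 mismatches out of 14 aligned sites, so the Hamming distance is 2.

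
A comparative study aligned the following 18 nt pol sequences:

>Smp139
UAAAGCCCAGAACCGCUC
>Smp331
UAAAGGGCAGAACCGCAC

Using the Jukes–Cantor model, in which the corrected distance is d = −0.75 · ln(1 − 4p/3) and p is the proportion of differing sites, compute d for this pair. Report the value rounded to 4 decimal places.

0.1885

Mismatches occur at site 6 (C→G), site 7 (C→G), site 17 (U→A).
p = 3/18 = 0.166667.
d = −0.75 · ln(1 − (4/3)·0.166667) = −0.75 · ln(0.777777) = −0.75 · (-0.251315) = 0.1885.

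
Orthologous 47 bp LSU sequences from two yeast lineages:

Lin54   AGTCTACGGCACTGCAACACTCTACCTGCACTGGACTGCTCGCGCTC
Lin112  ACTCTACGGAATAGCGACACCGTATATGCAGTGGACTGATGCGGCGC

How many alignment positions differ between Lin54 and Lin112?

Mismatches occur at site 2 (G→C), site 10 (C→A), site 12 (C→T), site 13 (T→A), site 16 (A→G), site 21 (T→C), site 22 (C→G), site 25 (C→T), site 26 (C→A), site 31 (C→G), site 39 (C→A), site 41 (C→G), site 42 (G→C), site 43 (C→G), site 46 (T→G).
That gives 15 mismatches out of 47 aligned sites, so the Hamming distance is 15.

15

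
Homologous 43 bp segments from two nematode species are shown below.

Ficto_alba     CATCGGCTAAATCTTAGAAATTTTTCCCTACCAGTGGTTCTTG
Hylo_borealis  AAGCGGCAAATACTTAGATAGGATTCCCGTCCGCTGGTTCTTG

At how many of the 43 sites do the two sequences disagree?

Differing sites — 1:C/A; 3:T/G; 8:T/A; 11:A/T; 12:T/A; 19:A/T; 21:T/G; 22:T/G; 23:T/A; 29:T/G; 30:A/T; 33:A/G; 34:G/C.
That gives 13 mismatches out of 43 aligned sites, so the Hamming distance is 13.

13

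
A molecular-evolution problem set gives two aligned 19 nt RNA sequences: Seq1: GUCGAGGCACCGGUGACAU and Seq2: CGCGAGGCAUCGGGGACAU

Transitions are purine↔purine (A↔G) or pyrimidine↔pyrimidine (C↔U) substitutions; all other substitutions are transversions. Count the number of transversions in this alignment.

3

Differing sites — 1:G/C (Tv); 2:U/G (Tv); 10:C/U (Ti); 14:U/G (Tv).
Of the 4 differences, 1 transition and 3 transversions, so the answer is 3.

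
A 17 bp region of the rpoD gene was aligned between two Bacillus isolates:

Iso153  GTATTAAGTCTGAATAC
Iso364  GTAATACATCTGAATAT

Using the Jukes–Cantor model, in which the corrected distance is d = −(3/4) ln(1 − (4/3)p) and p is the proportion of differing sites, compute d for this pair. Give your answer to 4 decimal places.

0.2824

Differing sites — 4:T/A; 7:A/C; 8:G/A; 17:C/T.
p = 4/17 = 0.235294.
d = −0.75 · ln(1 − (4/3)·0.235294) = −0.75 · ln(0.686275) = −0.75 · (-0.376477) = 0.2824.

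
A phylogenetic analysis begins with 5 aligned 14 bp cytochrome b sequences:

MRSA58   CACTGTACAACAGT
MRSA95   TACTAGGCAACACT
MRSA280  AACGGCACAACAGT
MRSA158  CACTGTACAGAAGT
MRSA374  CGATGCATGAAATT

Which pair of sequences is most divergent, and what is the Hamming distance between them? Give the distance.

Pairwise Hamming distances:
  MRSA58 vs MRSA95: 5
  MRSA58 vs MRSA280: 3
  MRSA58 vs MRSA158: 2
  MRSA58 vs MRSA374: 7
  MRSA95 vs MRSA280: 6
  MRSA95 vs MRSA158: 7
  MRSA95 vs MRSA374: 10
  MRSA280 vs MRSA158: 5
  MRSA280 vs MRSA374: 8
  MRSA158 vs MRSA374: 7
The largest is 10, between MRSA95 and MRSA374.

10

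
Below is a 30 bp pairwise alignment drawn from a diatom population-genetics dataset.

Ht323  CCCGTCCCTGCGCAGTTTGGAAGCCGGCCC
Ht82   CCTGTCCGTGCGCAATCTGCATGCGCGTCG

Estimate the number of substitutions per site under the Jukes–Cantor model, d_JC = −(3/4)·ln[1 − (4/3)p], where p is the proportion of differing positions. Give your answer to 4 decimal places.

The sequences differ at positions 3 (C/T), 8 (C/G), 15 (G/A), 17 (T/C), 20 (G/C), 22 (A/T), 25 (C/G), 26 (G/C), 28 (C/T), 30 (C/G).
p = 10/30 = 0.333333.
d = −0.75 · ln(1 − (4/3)·0.333333) = −0.75 · ln(0.555556) = −0.75 · (-0.587786) = 0.4408.

0.4408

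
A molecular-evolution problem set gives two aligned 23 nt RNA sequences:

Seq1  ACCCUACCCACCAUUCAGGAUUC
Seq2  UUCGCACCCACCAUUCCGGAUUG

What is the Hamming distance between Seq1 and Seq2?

The sequences differ at positions 1 (A/U), 2 (C/U), 4 (C/G), 5 (U/C), 17 (A/C), 23 (C/G).
That gives 6 mismatches out of 23 aligned sites, so the Hamming distance is 6.

6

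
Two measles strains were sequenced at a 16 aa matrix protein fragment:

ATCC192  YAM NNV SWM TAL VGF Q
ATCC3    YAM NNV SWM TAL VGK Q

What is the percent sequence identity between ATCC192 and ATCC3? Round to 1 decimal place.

A single mismatch occurs at site 15 (F↔K).
15 of the 16 sites match, so the percent identity is 15/16 × 100 = 93.8%.

93.8%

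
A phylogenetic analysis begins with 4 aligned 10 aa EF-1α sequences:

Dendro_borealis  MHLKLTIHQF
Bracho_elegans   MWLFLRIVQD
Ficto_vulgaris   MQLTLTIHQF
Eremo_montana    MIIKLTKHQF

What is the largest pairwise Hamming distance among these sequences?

Pairwise Hamming distances:
  Dendro_borealis vs Bracho_elegans: 5
  Dendro_borealis vs Ficto_vulgaris: 2
  Dendro_borealis vs Eremo_montana: 3
  Bracho_elegans vs Ficto_vulgaris: 5
  Bracho_elegans vs Eremo_montana: 7
  Ficto_vulgaris vs Eremo_montana: 4
The largest is 7, between Bracho_elegans and Eremo_montana.

7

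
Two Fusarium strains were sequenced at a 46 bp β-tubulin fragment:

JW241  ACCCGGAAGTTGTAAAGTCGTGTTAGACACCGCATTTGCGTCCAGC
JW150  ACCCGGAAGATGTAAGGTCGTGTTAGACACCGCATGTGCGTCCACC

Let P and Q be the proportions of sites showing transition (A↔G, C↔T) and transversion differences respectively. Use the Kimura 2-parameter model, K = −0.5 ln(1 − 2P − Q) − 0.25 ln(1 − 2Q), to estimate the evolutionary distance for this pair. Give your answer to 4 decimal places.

0.0925

The sequences differ at positions 10 (T/A, transversion), 16 (A/G, transition), 36 (T/G, transversion), 45 (G/C, transversion).
Of the 4 differences, 1 transition and 3 transversions over 46 sites: P = 1/46 = 0.021739, Q = 3/46 = 0.065217.
d = −0.5·ln(0.891305) − 0.25·ln(0.869566) = −0.5·(-0.115069) − 0.25·(-0.139761) = 0.0925.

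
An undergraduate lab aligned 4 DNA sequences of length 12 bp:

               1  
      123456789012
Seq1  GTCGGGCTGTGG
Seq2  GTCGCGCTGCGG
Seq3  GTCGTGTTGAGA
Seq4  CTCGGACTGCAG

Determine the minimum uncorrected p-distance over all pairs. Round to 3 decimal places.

Pairwise Hamming distances:
  Seq1 vs Seq2: 2
  Seq1 vs Seq3: 4
  Seq1 vs Seq4: 4
  Seq2 vs Seq3: 4
  Seq2 vs Seq4: 4
  Seq3 vs Seq4: 7
The smallest is 2 mismatches, between Seq1 and Seq2; p = 2/12 = 0.167.

0.167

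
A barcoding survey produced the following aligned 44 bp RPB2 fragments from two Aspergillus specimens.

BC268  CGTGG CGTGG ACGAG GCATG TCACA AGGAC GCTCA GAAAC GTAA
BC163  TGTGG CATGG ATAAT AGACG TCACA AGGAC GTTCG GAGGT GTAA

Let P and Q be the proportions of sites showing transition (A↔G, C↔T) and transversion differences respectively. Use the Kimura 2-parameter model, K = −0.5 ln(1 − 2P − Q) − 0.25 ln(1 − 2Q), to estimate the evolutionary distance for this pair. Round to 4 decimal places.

0.4181

Differing sites — 1:C/T (Ti); 7:G/A (Ti); 12:C/T (Ti); 13:G/A (Ti); 15:G/T (Tv); 16:G/A (Ti); 17:C/G (Tv); 19:T/C (Ti); 32:C/T (Ti); 35:A/G (Ti); 38:A/G (Ti); 39:A/G (Ti); 40:C/T (Ti).
Of the 13 differences, 11 transitions and 2 transversions over 44 sites: P = 11/44 = 0.250000, Q = 2/44 = 0.045455.
d = −0.5·ln(0.454545) − 0.25·ln(0.909090) = −0.5·(-0.788458) − 0.25·(-0.095311) = 0.4181.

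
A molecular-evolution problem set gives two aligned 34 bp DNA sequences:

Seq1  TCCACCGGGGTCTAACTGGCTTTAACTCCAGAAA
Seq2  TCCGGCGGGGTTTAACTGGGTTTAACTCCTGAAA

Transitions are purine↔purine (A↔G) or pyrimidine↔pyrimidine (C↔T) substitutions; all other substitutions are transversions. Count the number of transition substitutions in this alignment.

2

The sequences differ at positions 4 (A/G, transition), 5 (C/G, transversion), 12 (C/T, transition), 20 (C/G, transversion), 30 (A/T, transversion).
Of the 5 differences, 2 transitions and 3 transversions, so the answer is 2.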